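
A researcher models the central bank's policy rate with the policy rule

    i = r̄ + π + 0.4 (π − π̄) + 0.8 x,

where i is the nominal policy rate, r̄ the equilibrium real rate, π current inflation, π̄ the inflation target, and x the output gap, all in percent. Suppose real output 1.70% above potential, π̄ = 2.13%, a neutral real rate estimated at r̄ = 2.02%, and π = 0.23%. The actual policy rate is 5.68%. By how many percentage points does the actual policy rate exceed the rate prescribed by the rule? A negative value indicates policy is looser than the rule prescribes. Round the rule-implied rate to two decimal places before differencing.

2.83 pp

Output 1.70% above potential → x = 1.70.
i = 2.02 + 0.23 + 0.4 × (0.23 − 2.13) + 0.8 × 1.70
   = 2.02 + 0.23 − 0.76 + 1.36 = 2.85
Deviation = 5.68 − 2.85 = 2.83 pp.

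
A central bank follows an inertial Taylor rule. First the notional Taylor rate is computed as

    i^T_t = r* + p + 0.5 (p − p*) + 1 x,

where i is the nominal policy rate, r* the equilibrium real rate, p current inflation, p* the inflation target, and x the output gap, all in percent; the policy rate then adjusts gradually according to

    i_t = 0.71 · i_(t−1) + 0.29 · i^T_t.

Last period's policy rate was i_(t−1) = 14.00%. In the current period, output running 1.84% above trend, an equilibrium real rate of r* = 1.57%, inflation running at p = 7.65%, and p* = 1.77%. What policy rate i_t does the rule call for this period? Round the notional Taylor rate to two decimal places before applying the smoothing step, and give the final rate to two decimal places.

14.00%

Output 1.84% above potential → x = 1.84.
i^T_t = 1.57 + 7.65 + 0.5 × (7.65 − 1.77) + 1 × 1.84
   = 1.57 + 7.65 + 2.94 + 1.84 = 14.00
i_t = 0.71 × 14.00 + 0.29 × 14.00 = 9.94 + 4.06 = 14.00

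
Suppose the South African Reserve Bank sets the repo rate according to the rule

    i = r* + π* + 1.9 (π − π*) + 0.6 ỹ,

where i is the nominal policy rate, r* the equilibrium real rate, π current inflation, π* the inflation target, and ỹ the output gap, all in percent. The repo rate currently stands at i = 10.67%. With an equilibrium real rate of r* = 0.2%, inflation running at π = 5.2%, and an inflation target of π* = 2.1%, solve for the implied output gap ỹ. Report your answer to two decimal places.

4.13%

0.6 ỹ = 10.67 − 0.2 − 2.1 − 1.9 × (5.2 − 2.1) = 2.48
ỹ = 2.48 / 0.6 = 4.13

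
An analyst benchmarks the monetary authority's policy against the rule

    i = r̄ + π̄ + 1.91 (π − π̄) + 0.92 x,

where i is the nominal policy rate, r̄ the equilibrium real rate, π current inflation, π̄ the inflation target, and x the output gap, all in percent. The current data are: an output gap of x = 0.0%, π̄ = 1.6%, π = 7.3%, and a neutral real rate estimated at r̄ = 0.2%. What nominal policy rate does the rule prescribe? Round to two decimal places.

12.69%

i = 0.2 + 1.6 + 1.91 × (7.3 − 1.6) + 0.92 × 0.0
   = 0.2 + 1.6 + 10.887 + 0 = 12.69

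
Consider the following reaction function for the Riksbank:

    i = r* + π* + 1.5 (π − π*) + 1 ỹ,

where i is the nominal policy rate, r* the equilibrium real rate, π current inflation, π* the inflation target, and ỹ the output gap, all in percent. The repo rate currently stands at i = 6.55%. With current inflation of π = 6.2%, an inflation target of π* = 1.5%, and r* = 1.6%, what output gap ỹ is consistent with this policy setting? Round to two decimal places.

-3.60%

1 ỹ = 6.55 − 1.6 − 1.5 − 1.5 × (6.2 − 1.5) = -3.6
ỹ = -3.6 / 1 = -3.60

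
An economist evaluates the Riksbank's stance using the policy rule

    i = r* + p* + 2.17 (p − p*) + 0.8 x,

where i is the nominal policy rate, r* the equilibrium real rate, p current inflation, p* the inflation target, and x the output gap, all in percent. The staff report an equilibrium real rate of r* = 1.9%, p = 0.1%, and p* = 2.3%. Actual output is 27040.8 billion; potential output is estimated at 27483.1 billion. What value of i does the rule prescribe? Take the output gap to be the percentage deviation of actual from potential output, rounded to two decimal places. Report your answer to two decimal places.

-1.86%

Output gap = 100 × (27040.8 − 27483.1) / 27483.1 = -1.61%.
i = 1.90 + 2.30 + 2.17 × (0.10 − 2.30) + 0.8 × (-1.61)
   = 1.90 + 2.3 − 4.774 − 1.288 = -1.86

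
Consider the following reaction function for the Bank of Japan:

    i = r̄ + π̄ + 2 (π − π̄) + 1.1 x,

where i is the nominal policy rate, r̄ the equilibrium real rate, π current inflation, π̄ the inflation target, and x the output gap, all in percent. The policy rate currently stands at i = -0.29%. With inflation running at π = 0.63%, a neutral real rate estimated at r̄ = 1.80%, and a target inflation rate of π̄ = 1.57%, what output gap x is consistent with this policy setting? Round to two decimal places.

-1.62%

1.1 x = -0.29 − 1.80 − 1.57 − 2 × (0.63 − 1.57) = -1.78
x = -1.78 / 1.1 = -1.62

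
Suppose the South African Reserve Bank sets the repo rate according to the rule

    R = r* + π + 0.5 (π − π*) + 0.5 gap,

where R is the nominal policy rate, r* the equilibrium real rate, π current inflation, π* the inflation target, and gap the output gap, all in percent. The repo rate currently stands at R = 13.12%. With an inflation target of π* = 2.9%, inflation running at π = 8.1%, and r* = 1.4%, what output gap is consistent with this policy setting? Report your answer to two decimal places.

0.5 gap = 13.12 − 1.4 − 8.1 − 0.5 × (8.1 − 2.9) = 1.02
gap = 1.02 / 0.5 = 2.04

2.04%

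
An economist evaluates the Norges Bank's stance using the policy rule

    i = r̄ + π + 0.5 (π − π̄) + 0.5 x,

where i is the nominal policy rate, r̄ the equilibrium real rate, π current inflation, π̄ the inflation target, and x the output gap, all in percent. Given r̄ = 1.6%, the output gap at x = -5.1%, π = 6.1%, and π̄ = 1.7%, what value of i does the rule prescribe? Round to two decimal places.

7.35%

i = 1.6 + 6.1 + 0.5 × (6.1 − 1.7) + 0.5 × (-5.1)
   = 1.6 + 6.1 + 2.2 − 2.55 = 7.35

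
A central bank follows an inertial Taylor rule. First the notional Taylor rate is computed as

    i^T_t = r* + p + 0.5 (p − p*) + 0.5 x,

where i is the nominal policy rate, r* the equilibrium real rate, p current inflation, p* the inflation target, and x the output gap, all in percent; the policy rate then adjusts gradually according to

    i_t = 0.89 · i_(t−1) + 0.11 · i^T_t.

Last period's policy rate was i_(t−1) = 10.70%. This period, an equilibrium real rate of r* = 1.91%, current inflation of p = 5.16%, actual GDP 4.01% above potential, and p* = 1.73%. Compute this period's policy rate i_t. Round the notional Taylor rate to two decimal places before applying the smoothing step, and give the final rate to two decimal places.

Output 4.01% above potential → x = 4.01.
i^T_t = 1.91 + 5.16 + 0.5 × (5.16 − 1.73) + 0.5 × 4.01
   = 1.91 + 5.16 + 1.715 + 2.005 = 10.79
i_t = 0.89 × 10.70 + 0.11 × 10.79 = 9.523 + 1.1869 = 10.71

10.71%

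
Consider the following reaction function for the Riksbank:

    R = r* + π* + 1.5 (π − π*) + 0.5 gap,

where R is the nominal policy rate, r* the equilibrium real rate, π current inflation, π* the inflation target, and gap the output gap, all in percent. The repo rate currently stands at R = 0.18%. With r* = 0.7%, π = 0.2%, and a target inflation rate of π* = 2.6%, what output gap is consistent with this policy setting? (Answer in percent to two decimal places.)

0.96%

0.5 gap = 0.18 − 0.7 − 2.6 − 1.5 × (0.2 − 2.6) = 0.48
gap = 0.48 / 0.5 = 0.96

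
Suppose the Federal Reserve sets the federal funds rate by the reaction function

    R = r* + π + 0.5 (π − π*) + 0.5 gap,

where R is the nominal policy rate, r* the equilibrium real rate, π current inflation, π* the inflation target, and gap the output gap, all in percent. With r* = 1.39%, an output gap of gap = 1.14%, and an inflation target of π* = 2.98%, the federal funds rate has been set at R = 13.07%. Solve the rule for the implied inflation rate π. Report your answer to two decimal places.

8.40%

Collecting π: R = r* + (1 + 0.5) π − 0.5 π* + 0.5 gap
1.5 π = 13.07 − 1.39 + 0.5 × 2.98 − 0.5 × 1.14 = 12.6
π = 12.6 / 1.5 = 8.40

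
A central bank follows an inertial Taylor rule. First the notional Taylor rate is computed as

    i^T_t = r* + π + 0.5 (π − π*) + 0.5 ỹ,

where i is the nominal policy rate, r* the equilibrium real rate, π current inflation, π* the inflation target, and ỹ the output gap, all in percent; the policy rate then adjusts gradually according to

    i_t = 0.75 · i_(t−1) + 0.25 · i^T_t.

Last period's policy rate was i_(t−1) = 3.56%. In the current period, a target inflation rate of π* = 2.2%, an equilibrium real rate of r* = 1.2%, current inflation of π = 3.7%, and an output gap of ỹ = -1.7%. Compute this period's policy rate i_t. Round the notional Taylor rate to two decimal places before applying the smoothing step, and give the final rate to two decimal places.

3.87%

i^T_t = 1.2 + 3.7 + 0.5 × (3.7 − 2.2) + 0.5 × (-1.7)
   = 1.2 + 3.7 + 0.75 − 0.85 = 4.80
i_t = 0.75 × 3.56 + 0.25 × 4.80 = 2.67 + 1.2 = 3.87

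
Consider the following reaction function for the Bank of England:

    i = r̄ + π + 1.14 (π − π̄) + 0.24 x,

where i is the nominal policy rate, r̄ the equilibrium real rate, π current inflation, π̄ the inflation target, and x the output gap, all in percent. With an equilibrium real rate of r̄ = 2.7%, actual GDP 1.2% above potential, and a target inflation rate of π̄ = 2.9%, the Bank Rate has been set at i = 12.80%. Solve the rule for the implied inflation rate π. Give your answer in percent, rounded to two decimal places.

6.13%

Output 1.2% above potential → x = 1.2.
Collecting π: i = r̄ + (1 + 1.14) π − 1.14 π̄ + 0.24 x
2.14 π = 12.80 − 2.7 + 1.14 × 2.9 − 0.24 × 1.2 = 13.118
π = 13.118 / 2.14 = 6.13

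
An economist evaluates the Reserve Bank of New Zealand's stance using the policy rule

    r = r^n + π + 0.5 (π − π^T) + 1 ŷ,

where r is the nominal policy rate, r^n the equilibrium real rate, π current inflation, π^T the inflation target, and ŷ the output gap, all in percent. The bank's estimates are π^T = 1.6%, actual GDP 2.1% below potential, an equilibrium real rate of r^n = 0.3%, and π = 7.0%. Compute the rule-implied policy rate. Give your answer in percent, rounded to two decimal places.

Output 2.1% below potential → ŷ = -2.1.
r = 0.3 + 7.0 + 0.5 × (7.0 − 1.6) + 1 × (-2.1)
   = 0.3 + 7 + 2.7 − 2.1 = 7.90

7.90%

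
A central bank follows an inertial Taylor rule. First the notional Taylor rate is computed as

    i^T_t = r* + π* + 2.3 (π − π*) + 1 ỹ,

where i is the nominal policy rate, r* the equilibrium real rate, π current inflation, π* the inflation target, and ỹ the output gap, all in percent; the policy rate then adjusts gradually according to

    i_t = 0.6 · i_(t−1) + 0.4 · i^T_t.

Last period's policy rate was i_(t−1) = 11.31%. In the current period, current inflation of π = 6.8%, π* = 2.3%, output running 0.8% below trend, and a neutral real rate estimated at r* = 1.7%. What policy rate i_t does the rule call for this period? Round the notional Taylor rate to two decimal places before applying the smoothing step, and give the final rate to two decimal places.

Output 0.8% below potential → ỹ = -0.8.
i^T_t = 1.7 + 2.3 + 2.3 × (6.8 − 2.3) + 1 × (-0.8)
   = 1.7 + 2.3 + 10.35 − 0.8 = 13.55
i_t = 0.6 × 11.31 + 0.4 × 13.55 = 6.786 + 5.42 = 12.21

12.21%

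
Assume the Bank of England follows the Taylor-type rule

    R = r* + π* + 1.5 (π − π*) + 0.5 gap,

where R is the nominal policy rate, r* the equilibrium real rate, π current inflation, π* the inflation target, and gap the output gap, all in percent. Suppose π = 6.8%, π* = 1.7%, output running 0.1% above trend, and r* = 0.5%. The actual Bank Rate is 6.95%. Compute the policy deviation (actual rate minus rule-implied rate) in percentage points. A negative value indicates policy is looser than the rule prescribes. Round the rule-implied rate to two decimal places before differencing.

-2.95 pp

Output 0.1% above potential → gap = 0.1.
R = 0.5 + 1.7 + 1.5 × (6.8 − 1.7) + 0.5 × 0.1
   = 0.5 + 1.7 + 7.65 + 0.05 = 9.90
Deviation = 6.95 − 9.90 = -2.95 pp.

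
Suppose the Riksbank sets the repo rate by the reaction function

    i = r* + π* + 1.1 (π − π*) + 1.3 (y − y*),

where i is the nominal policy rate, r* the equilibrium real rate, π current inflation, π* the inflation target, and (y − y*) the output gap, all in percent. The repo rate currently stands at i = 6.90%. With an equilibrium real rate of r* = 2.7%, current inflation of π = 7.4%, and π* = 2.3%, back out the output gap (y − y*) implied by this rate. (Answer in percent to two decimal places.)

-2.85%

1.3 (y − y*) = 6.90 − 2.7 − 2.3 − 1.1 × (7.4 − 2.3) = -3.71
(y − y*) = -3.71 / 1.3 = -2.85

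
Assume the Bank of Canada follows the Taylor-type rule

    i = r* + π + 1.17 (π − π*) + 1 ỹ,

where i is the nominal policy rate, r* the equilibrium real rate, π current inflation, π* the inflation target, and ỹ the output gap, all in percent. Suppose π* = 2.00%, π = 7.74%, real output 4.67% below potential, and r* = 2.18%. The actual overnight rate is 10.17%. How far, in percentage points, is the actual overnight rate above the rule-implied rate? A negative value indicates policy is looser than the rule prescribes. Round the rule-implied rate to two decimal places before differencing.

-1.80 pp

Output 4.67% below potential → ỹ = -4.67.
i = 2.18 + 7.74 + 1.17 × (7.74 − 2.00) + 1 × (-4.67)
   = 2.18 + 7.74 + 6.7158 − 4.67 = 11.97
Deviation = 10.17 − 11.97 = -1.80 pp.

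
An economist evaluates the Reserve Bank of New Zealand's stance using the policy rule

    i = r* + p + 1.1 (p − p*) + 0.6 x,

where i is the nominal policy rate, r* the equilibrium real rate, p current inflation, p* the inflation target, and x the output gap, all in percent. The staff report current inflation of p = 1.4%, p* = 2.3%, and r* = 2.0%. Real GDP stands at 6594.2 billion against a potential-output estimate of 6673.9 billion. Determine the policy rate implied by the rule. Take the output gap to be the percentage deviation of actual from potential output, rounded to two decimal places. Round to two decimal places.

1.70%

Output gap = 100 × (6594.2 − 6673.9) / 6673.9 = -1.19%.
i = 2.00 + 1.40 + 1.1 × (1.40 − 2.30) + 0.6 × (-1.19)
   = 2.00 + 1.4 − 0.99 − 0.714 = 1.70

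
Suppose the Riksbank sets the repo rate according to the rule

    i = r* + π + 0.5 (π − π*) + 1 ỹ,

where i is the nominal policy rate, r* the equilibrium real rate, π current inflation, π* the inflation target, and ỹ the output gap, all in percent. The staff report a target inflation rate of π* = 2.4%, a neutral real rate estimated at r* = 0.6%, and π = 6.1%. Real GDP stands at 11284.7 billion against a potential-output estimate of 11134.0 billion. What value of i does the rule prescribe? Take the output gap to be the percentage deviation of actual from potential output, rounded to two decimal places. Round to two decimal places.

Output gap = 100 × (11284.7 − 11134.0) / 11134.0 = 1.35%.
i = 0.60 + 6.10 + 0.5 × (6.10 − 2.40) + 1 × 1.35
   = 0.60 + 6.1 + 1.85 + 1.35 = 9.90

9.90%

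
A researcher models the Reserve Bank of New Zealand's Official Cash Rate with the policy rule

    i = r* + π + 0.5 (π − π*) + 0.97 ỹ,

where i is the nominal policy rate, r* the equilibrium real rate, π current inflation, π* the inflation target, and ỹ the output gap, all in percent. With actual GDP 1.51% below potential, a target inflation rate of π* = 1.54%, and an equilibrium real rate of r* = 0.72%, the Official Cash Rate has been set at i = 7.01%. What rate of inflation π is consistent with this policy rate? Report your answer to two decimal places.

5.68%

Output 1.51% below potential → ỹ = -1.51.
Collecting π: i = r* + (1 + 0.5) π − 0.5 π* + 0.97 ỹ
1.5 π = 7.01 − 0.72 + 0.5 × 1.54 − 0.97 × (-1.51) = 8.5247
π = 8.5247 / 1.5 = 5.68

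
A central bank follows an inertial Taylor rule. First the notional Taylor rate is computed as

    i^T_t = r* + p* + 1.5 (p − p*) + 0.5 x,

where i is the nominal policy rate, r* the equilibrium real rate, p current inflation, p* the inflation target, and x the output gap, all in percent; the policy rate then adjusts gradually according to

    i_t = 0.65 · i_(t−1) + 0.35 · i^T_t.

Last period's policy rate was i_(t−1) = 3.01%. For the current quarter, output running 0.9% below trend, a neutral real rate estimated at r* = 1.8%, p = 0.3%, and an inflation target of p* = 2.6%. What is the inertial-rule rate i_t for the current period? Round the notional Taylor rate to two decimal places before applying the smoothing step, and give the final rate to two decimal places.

2.13%

Output 0.9% below potential → x = -0.9.
i^T_t = 1.8 + 2.6 + 1.5 × (0.3 − 2.6) + 0.5 × (-0.9)
   = 1.8 + 2.6 − 3.45 − 0.45 = 0.50
i_t = 0.65 × 3.01 + 0.35 × 0.50 = 1.9565 + 0.175 = 2.13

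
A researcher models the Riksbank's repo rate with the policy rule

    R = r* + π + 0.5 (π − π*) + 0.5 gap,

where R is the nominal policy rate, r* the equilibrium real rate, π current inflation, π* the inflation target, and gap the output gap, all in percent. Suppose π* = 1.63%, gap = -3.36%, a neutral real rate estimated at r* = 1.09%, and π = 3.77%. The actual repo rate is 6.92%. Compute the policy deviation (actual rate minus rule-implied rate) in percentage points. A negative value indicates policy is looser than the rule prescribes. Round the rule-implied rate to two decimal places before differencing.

2.67 pp

R = 1.09 + 3.77 + 0.5 × (3.77 − 1.63) + 0.5 × (-3.36)
   = 1.09 + 3.77 + 1.07 − 1.68 = 4.25
Deviation = 6.92 − 4.25 = 2.67 pp.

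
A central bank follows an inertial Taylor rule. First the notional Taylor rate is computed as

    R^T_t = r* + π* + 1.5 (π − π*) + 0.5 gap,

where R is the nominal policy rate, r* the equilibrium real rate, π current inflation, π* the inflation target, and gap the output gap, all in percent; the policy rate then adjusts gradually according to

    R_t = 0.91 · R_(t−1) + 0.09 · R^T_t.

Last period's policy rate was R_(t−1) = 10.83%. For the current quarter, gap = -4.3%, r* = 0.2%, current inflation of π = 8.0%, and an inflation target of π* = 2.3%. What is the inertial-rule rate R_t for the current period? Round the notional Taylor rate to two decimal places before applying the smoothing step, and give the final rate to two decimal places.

10.66%

R^T_t = 0.2 + 2.3 + 1.5 × (8.0 − 2.3) + 0.5 × (-4.3)
   = 0.2 + 2.3 + 8.55 − 2.15 = 8.90
R_t = 0.91 × 10.83 + 0.09 × 8.90 = 9.8553 + 0.801 = 10.66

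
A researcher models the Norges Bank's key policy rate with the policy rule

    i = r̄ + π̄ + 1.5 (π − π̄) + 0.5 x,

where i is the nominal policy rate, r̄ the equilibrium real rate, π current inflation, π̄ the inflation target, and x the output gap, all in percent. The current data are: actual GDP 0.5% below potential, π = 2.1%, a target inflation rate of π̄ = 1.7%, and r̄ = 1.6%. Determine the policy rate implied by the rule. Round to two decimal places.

Output 0.5% below potential → x = -0.5.
i = 1.6 + 1.7 + 1.5 × (2.1 − 1.7) + 0.5 × (-0.5)
   = 1.6 + 1.7 + 0.6 − 0.25 = 3.65

3.65%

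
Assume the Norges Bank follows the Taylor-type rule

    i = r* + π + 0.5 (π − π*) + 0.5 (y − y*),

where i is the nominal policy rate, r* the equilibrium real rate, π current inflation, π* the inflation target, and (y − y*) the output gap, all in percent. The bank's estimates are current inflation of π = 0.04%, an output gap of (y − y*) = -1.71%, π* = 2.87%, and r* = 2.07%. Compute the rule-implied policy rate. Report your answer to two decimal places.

i = 2.07 + 0.04 + 0.5 × (0.04 − 2.87) + 0.5 × (-1.71)
   = 2.07 + 0.04 − 1.415 − 0.855 = -0.16

-0.16%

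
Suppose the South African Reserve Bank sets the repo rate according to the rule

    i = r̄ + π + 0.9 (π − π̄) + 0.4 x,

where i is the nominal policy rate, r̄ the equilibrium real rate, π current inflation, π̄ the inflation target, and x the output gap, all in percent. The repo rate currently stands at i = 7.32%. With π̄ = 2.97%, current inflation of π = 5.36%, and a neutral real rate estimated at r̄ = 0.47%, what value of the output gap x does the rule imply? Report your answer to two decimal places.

-1.65%

0.4 x = 7.32 − 0.47 − 5.36 − 0.9 × (5.36 − 2.97) = -0.661
x = -0.661 / 0.4 = -1.65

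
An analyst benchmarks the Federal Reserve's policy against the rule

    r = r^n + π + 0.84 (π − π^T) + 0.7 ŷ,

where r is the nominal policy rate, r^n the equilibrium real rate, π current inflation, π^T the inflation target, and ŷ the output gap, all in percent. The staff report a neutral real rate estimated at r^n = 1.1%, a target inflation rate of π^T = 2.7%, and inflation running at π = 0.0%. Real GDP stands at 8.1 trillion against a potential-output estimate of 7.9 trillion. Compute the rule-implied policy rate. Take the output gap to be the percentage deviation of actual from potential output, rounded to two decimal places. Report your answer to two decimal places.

0.60%

Output gap = 100 × (8.1 − 7.9) / 7.9 = 2.53%.
r = 1.10 + 0.00 + 0.84 × (0.00 − 2.70) + 0.7 × 2.53
   = 1.10 + 0 − 2.268 + 1.771 = 0.60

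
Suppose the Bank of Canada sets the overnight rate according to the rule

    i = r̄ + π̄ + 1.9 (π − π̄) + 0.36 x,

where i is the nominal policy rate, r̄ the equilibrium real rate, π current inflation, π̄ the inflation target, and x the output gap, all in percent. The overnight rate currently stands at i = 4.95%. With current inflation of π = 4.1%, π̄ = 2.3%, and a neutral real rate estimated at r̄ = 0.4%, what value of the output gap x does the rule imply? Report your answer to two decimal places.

0.36 x = 4.95 − 0.4 − 2.3 − 1.9 × (4.1 − 2.3) = -1.17
x = -1.17 / 0.36 = -3.25

-3.25%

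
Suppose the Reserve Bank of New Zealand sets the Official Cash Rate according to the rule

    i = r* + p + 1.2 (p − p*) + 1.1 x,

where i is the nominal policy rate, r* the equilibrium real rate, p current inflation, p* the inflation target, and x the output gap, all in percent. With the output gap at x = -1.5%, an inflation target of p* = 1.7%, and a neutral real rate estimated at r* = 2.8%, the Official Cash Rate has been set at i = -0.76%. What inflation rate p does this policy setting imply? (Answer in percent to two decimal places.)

Collecting p: i = r* + (1 + 1.2) p − 1.2 p* + 1.1 x
2.2 p = -0.76 − 2.8 + 1.2 × 1.7 − 1.1 × (-1.5) = 0.13
p = 0.13 / 2.2 = 0.06

0.06%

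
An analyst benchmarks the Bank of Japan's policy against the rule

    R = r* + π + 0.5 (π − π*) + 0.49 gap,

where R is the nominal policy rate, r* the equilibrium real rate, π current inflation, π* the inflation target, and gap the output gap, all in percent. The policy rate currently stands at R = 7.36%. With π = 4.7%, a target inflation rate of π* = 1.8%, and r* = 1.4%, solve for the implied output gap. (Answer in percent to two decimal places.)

0.49 gap = 7.36 − 1.4 − 4.7 − 0.5 × (4.7 − 1.8) = -0.19
gap = -0.19 / 0.49 = -0.39

-0.39%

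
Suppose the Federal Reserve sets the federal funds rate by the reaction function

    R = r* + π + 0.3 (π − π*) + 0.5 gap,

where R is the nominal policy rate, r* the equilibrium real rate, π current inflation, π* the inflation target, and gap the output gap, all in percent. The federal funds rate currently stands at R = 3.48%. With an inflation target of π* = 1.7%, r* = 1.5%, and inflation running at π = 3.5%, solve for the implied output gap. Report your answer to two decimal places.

0.5 gap = 3.48 − 1.5 − 3.5 − 0.3 × (3.5 − 1.7) = -2.06
gap = -2.06 / 0.5 = -4.12

-4.12%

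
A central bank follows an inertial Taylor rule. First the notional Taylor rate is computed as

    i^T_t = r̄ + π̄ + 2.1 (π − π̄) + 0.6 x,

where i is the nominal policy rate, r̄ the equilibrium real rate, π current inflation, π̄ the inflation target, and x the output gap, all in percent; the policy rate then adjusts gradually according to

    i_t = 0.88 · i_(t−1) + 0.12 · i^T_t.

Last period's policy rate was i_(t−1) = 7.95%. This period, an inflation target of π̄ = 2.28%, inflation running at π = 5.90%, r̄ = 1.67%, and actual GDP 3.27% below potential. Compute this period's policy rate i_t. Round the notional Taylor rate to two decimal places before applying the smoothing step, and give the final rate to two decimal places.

8.15%

Output 3.27% below potential → x = -3.27.
i^T_t = 1.67 + 2.28 + 2.1 × (5.90 − 2.28) + 0.6 × (-3.27)
   = 1.67 + 2.28 + 7.602 − 1.962 = 9.59
i_t = 0.88 × 7.95 + 0.12 × 9.59 = 6.996 + 1.1508 = 8.15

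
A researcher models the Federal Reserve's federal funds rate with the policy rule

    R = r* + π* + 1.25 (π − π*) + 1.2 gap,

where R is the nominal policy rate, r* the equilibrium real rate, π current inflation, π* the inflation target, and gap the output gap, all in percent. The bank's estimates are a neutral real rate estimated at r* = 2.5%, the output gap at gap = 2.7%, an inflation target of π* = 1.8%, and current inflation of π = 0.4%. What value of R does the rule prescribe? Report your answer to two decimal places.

5.79%

R = 2.5 + 1.8 + 1.25 × (0.4 − 1.8) + 1.2 × 2.7
   = 2.5 + 1.8 − 1.75 + 3.24 = 5.79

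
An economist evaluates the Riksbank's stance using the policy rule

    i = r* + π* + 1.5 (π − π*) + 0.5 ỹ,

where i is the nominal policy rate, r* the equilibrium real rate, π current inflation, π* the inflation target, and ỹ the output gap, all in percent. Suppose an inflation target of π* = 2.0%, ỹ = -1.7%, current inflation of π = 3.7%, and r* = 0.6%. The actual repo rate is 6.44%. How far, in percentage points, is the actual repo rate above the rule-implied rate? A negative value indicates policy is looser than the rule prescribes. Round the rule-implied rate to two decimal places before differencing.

i = 0.6 + 2.0 + 1.5 × (3.7 − 2.0) + 0.5 × (-1.7)
   = 0.6 + 2 + 2.55 − 0.85 = 4.30
Deviation = 6.44 − 4.30 = 2.14 pp.

2.14 pp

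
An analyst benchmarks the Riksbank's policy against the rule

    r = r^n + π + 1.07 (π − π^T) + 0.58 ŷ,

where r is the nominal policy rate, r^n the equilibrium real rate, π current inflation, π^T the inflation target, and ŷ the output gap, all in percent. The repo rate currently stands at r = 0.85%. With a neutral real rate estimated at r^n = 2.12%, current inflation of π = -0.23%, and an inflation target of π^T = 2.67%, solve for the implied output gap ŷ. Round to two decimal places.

0.58 ŷ = 0.85 − 2.12 − (-0.23) − 1.07 × ((-0.23) − 2.67) = 2.063
ŷ = 2.063 / 0.58 = 3.56

3.56%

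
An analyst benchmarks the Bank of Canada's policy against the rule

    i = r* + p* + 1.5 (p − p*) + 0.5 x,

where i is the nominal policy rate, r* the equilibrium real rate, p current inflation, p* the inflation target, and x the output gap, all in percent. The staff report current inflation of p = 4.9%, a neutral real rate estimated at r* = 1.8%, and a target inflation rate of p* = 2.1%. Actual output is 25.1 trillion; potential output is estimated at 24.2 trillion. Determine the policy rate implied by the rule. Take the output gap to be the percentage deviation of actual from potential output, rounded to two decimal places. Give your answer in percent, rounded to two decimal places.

9.96%

Output gap = 100 × (25.1 − 24.2) / 24.2 = 3.72%.
i = 1.80 + 2.10 + 1.5 × (4.90 − 2.10) + 0.5 × 3.72
   = 1.80 + 2.1 + 4.2 + 1.86 = 9.96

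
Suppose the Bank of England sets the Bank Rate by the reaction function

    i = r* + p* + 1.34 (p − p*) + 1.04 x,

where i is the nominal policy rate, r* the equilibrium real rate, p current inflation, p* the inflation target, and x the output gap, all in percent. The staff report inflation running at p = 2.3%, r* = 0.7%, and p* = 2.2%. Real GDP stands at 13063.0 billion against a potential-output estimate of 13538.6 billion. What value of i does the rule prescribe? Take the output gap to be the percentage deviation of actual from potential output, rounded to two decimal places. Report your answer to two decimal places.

-0.62%

Output gap = 100 × (13063.0 − 13538.6) / 13538.6 = -3.51%.
i = 0.70 + 2.20 + 1.34 × (2.30 − 2.20) + 1.04 × (-3.51)
   = 0.70 + 2.2 + 0.134 − 3.6504 = -0.62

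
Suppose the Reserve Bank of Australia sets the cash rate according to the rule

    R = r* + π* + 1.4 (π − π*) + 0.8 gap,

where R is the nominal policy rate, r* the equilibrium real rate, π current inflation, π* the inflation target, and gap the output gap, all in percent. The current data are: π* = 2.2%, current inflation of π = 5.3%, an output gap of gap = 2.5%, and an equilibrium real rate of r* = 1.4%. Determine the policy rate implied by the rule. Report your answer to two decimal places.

9.94%

R = 1.4 + 2.2 + 1.4 × (5.3 − 2.2) + 0.8 × 2.5
   = 1.4 + 2.2 + 4.34 + 2 = 9.94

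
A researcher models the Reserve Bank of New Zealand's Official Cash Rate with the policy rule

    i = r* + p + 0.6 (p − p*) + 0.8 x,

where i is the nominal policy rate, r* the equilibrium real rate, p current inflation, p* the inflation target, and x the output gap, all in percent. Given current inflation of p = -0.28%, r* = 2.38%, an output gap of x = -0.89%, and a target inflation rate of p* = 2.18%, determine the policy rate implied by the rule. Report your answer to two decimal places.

-0.09%

i = 2.38 + (-0.28) + 0.6 × (-0.28 − 2.18) + 0.8 × (-0.89)
   = 2.38 − 0.28 − 1.476 − 0.712 = -0.09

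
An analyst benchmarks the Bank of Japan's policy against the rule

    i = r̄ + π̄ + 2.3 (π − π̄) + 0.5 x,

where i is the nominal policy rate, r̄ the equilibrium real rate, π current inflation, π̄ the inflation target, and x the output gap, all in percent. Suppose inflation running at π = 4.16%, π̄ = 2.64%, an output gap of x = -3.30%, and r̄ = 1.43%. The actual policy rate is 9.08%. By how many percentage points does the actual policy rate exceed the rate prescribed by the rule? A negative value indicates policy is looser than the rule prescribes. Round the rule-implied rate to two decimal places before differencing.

3.16 pp

i = 1.43 + 2.64 + 2.3 × (4.16 − 2.64) + 0.5 × (-3.30)
   = 1.43 + 2.64 + 3.496 − 1.65 = 5.92
Deviation = 9.08 − 5.92 = 3.16 pp.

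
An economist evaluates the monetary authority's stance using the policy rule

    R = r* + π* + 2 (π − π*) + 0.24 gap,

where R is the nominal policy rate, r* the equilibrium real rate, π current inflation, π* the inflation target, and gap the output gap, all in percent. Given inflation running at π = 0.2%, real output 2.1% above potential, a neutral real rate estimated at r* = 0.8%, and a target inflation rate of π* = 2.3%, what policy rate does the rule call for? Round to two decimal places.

Output 2.1% above potential → gap = 2.1.
R = 0.8 + 2.3 + 2 × (0.2 − 2.3) + 0.24 × 2.1
   = 0.8 + 2.3 − 4.2 + 0.504 = -0.60

-0.60%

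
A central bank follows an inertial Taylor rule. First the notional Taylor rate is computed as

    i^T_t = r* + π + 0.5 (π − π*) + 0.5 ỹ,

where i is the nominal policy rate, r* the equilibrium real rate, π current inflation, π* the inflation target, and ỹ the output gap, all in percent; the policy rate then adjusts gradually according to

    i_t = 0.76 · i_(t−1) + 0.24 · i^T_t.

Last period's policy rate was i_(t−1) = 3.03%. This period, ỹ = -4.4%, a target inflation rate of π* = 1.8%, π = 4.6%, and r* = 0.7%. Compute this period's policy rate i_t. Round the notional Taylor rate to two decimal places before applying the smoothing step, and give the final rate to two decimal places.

i^T_t = 0.7 + 4.6 + 0.5 × (4.6 − 1.8) + 0.5 × (-4.4)
   = 0.7 + 4.6 + 1.4 − 2.2 = 4.50
i_t = 0.76 × 3.03 + 0.24 × 4.50 = 2.3028 + 1.08 = 3.38

3.38%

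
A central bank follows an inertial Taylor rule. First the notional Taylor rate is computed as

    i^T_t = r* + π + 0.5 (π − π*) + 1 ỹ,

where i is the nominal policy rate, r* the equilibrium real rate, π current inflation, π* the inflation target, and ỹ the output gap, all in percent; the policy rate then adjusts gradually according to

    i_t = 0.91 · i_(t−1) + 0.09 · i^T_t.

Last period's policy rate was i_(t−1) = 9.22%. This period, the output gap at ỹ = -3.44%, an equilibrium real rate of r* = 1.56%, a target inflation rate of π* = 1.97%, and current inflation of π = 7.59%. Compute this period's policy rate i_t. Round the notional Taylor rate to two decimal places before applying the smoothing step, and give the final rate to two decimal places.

i^T_t = 1.56 + 7.59 + 0.5 × (7.59 − 1.97) + 1 × (-3.44)
   = 1.56 + 7.59 + 2.81 − 3.44 = 8.52
i_t = 0.91 × 9.22 + 0.09 × 8.52 = 8.3902 + 0.7668 = 9.16

9.16%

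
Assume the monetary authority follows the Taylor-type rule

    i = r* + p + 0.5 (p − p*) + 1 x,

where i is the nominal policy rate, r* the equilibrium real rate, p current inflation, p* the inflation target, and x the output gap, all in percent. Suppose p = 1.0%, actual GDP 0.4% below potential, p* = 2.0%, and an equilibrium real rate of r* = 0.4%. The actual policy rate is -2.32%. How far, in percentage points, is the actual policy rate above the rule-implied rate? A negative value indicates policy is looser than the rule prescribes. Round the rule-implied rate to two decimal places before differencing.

-2.82 pp

Output 0.4% below potential → x = -0.4.
i = 0.4 + 1.0 + 0.5 × (1.0 − 2.0) + 1 × (-0.4)
   = 0.4 + 1 − 0.5 − 0.4 = 0.50
Deviation = -2.32 − 0.50 = -2.82 pp.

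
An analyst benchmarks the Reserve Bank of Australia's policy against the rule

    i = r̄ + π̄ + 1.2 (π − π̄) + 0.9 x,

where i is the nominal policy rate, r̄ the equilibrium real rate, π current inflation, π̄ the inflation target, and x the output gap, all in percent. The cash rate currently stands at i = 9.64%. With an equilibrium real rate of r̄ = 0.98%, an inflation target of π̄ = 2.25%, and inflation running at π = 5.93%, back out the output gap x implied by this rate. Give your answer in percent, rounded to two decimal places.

2.22%

0.9 x = 9.64 − 0.98 − 2.25 − 1.2 × (5.93 − 2.25) = 1.994
x = 1.994 / 0.9 = 2.22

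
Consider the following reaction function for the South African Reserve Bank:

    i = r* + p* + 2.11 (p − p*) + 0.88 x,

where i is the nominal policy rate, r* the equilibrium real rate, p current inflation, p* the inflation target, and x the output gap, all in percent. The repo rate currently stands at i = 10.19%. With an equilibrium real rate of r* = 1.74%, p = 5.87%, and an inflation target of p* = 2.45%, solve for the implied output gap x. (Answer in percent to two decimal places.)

-1.38%

0.88 x = 10.19 − 1.74 − 2.45 − 2.11 × (5.87 − 2.45) = -1.2162
x = -1.2162 / 0.88 = -1.38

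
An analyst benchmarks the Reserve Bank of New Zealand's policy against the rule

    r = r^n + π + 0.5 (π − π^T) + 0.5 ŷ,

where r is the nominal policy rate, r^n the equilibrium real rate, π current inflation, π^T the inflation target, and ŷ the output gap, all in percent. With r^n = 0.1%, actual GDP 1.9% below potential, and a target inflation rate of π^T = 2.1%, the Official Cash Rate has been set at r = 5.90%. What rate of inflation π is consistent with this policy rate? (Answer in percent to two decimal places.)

Output 1.9% below potential → ŷ = -1.9.
Collecting π: r = r^n + (1 + 0.5) π − 0.5 π^T + 0.5 ŷ
1.5 π = 5.90 − 0.1 + 0.5 × 2.1 − 0.5 × (-1.9) = 7.8
π = 7.8 / 1.5 = 5.20

5.20%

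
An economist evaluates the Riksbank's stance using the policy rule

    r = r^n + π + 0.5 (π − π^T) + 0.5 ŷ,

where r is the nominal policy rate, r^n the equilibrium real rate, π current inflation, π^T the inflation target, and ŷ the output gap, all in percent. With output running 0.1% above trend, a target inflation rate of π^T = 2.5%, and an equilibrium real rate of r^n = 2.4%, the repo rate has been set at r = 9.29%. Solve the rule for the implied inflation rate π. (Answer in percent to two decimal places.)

Output 0.1% above potential → ŷ = 0.1.
Collecting π: r = r^n + (1 + 0.5) π − 0.5 π^T + 0.5 ŷ
1.5 π = 9.29 − 2.4 + 0.5 × 2.5 − 0.5 × 0.1 = 8.09
π = 8.09 / 1.5 = 5.39

5.39%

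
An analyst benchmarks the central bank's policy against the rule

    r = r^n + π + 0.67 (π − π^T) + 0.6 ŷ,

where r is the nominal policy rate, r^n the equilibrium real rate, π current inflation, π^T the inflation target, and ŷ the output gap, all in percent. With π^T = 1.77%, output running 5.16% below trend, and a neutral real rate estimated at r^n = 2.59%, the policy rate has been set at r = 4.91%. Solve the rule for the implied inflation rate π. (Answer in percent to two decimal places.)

Output 5.16% below potential → ŷ = -5.16.
Collecting π: r = r^n + (1 + 0.67) π − 0.67 π^T + 0.6 ŷ
1.67 π = 4.91 − 2.59 + 0.67 × 1.77 − 0.6 × (-5.16) = 6.6019
π = 6.6019 / 1.67 = 3.95

3.95%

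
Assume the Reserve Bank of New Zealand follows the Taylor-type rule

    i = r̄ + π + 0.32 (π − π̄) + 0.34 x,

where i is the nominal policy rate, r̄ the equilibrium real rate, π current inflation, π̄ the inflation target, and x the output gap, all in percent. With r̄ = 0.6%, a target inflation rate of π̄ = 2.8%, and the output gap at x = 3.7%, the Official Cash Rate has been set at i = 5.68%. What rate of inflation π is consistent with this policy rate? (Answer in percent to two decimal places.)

Collecting π: i = r̄ + (1 + 0.32) π − 0.32 π̄ + 0.34 x
1.32 π = 5.68 − 0.6 + 0.32 × 2.8 − 0.34 × 3.7 = 4.718
π = 4.718 / 1.32 = 3.57

3.57%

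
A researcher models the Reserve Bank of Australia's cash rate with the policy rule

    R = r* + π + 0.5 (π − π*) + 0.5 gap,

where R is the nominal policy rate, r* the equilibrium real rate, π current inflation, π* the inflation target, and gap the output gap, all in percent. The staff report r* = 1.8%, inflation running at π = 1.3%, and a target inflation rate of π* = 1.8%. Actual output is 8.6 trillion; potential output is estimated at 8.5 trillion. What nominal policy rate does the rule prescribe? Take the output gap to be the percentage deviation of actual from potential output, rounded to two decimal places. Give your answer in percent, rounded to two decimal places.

Output gap = 100 × (8.6 − 8.5) / 8.5 = 1.18%.
R = 1.80 + 1.30 + 0.5 × (1.30 − 1.80) + 0.5 × 1.18
   = 1.80 + 1.3 − 0.25 + 0.59 = 3.44

3.44%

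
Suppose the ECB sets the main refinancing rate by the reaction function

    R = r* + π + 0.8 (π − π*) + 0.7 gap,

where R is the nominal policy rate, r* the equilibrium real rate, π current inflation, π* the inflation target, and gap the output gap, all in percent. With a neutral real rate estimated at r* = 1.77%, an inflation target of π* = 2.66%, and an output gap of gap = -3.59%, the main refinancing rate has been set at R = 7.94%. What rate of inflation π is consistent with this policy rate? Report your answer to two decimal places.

6.01%

Collecting π: R = r* + (1 + 0.8) π − 0.8 π* + 0.7 gap
1.8 π = 7.94 − 1.77 + 0.8 × 2.66 − 0.7 × (-3.59) = 10.811
π = 10.811 / 1.8 = 6.01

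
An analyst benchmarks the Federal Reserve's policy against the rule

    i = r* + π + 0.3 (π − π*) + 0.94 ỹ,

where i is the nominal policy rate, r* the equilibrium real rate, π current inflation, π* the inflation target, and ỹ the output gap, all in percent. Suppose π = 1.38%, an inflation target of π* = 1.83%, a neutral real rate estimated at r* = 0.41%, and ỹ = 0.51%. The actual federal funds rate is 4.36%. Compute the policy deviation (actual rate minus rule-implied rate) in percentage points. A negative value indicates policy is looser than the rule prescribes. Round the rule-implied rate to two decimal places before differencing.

2.23 pp

i = 0.41 + 1.38 + 0.3 × (1.38 − 1.83) + 0.94 × 0.51
   = 0.41 + 1.38 − 0.135 + 0.4794 = 2.13
Deviation = 4.36 − 2.13 = 2.23 pp.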